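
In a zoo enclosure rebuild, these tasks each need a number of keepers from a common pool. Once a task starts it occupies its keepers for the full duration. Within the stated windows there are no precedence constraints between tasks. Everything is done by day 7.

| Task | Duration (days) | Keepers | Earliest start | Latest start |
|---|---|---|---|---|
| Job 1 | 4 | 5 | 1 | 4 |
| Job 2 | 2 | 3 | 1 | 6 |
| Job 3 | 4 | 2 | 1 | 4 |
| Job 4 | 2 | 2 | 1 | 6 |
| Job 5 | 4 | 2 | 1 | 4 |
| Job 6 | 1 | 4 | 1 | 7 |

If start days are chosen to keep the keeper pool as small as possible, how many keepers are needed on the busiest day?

9

Early-start (Job 1@1, Job 2@1, Job 3@1, Job 4@1, Job 5@1, Job 6@1) gives peak 18: d1:18  d2:14  d3:9  d4:9  d5:0  d6:0  d7:0.
Shift Job 3→3, Job 4→5, Job 5→3, Job 6→7.
Schedule Job 1@1, Job 2@1, Job 3@3, Job 4@5, Job 5@3, Job 6@7: d1:8  d2:8  d3:9  d4:9  d5:6  d6:6  d7:4 — peak 9.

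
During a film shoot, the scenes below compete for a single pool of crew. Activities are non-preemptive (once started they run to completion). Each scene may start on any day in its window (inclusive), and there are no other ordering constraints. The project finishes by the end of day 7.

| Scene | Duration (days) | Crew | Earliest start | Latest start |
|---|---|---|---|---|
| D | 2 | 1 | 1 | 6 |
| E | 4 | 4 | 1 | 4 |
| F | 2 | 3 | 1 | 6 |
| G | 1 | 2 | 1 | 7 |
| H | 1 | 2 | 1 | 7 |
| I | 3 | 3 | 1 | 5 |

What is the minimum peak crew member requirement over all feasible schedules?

Early-start (D@1, E@1, F@1, G@1, H@1, I@1) gives peak 15: d1:15  d2:11  d3:7  d4:4  d5:0  d6:0  d7:0.
Shift F→5, G→3, H→4, I→5.
Schedule D@1, E@1, F@5, G@3, H@4, I@5: d1:5  d2:5  d3:6  d4:6  d5:6  d6:6  d7:3 — peak 6.
Total crew member-days = 37 over 7 days ⇒ peak ≥ ⌈37/7⌉ = 6, so 6 is optimal.

6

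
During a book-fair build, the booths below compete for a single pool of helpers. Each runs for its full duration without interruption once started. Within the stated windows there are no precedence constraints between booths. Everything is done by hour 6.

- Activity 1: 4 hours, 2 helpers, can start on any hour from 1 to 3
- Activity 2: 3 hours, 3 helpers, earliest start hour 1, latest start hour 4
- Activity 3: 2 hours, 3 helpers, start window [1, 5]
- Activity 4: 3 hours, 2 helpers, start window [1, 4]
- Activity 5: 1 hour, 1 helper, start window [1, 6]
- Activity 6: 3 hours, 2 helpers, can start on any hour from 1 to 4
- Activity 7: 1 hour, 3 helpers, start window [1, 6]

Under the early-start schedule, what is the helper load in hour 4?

At early start, hour 4 has: Activity 1.
Demand: 2 = 2.

2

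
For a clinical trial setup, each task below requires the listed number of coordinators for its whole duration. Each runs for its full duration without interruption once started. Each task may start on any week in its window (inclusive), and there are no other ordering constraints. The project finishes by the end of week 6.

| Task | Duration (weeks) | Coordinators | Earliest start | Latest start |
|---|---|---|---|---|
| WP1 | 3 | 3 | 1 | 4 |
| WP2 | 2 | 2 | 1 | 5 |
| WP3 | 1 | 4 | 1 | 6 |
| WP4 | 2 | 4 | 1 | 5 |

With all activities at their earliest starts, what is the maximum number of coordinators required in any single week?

13

Early-start schedule: WP1@1, WP2@1, WP3@1, WP4@1.
Load per week: week 1: 13, week 2: 9, week 3: 3, week 4: 0, week 5: 0, week 6: 0.
Peak is 13.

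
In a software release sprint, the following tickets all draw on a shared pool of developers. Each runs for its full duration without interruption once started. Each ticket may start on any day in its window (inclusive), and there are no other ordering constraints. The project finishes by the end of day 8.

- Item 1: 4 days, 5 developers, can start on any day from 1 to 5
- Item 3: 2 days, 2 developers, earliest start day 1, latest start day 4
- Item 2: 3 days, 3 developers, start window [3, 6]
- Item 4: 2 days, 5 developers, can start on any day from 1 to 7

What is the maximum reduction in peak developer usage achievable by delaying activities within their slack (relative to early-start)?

4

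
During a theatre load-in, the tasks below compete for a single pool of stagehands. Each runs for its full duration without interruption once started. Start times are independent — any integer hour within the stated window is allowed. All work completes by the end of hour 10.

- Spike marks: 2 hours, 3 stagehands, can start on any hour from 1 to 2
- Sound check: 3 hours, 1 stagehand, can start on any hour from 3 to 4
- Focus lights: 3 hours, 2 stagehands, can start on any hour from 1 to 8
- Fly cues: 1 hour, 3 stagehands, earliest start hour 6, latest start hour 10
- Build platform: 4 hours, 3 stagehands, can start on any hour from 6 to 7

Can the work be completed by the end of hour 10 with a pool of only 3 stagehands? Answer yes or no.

Schedule Spike marks@1, Sound check@3, Focus lights@3, Fly cues@6, Build platform@7: h1:3  h2:3  h3:3  h4:3  h5:3  h6:3  h7:3  h8:3  h9:3  h10:3 — peak 3 ≤ 3.

yes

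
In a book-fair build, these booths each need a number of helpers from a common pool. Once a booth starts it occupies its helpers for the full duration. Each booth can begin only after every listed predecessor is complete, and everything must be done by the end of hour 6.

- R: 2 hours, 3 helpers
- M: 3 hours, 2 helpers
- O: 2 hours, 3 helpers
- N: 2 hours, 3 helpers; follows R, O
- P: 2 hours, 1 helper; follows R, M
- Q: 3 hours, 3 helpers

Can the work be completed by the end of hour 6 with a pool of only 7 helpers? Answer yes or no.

yes

Schedule R@1, M@1, O@3, N@5, P@4, Q@4: h1:5  h2:5  h3:5  h4:7  h5:7  h6:6 — peak 7 ≤ 7.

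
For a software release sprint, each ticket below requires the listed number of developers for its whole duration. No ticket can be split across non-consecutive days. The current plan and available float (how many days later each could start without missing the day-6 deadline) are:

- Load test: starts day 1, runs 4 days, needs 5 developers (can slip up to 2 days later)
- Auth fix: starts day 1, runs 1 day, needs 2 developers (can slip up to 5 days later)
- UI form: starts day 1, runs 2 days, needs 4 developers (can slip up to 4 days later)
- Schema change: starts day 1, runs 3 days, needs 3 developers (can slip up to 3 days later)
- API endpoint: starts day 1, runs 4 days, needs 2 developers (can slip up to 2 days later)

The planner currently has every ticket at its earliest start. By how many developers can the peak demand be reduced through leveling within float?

6

Early-start peak: d1:16  d2:14  d3:10  d4:7  d5:0  d6:0 ⇒ 16.
Leveled (Load test@1, Auth fix@1, UI form@5, Schema change@1, API endpoint@2): d1:10  d2:10  d3:10  d4:7  d5:6  d6:4 ⇒ 10.
Reduction 16 − 10 = 6.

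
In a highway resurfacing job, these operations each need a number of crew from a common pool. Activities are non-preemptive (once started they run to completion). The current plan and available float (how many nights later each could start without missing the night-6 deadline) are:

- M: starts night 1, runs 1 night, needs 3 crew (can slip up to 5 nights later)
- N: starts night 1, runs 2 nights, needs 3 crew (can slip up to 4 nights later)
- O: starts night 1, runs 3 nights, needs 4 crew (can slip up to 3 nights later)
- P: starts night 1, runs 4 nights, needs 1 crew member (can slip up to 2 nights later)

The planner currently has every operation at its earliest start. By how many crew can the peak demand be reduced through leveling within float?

Early-start peak: n1:11  n2:8  n3:5  n4:1  n5:0  n6:0 ⇒ 11.
Leveled (M@1, N@2, O@4, P@1): n1:4  n2:4  n3:4  n4:5  n5:4  n6:4 ⇒ 5.
Reduction 11 − 5 = 6.

6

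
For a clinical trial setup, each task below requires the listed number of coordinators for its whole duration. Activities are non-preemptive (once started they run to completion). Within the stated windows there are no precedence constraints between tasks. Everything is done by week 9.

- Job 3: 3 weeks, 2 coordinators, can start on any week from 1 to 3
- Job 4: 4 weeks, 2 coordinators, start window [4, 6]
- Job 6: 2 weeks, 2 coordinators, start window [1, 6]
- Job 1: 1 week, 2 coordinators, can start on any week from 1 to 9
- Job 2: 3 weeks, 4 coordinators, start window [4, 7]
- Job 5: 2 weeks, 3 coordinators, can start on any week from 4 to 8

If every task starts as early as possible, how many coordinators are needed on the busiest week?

9

Early-start schedule: Job 3@1, Job 4@4, Job 6@1, Job 1@1, Job 2@4, Job 5@4.
Load per week: week 1: 6, week 2: 4, week 3: 2, week 4: 9, week 5: 9, week 6: 6, week 7: 2, week 8: 0, week 9: 0.
Peak is 9.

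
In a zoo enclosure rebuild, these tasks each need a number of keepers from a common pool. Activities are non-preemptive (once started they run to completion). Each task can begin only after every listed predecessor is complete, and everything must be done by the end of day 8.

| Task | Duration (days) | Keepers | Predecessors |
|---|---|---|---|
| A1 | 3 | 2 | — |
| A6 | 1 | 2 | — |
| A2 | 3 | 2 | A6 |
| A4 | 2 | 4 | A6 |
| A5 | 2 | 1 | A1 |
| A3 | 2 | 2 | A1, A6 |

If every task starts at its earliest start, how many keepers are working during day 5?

At early start, day 5 has: A5, A3.
Demand: 1 + 2 = 3.

3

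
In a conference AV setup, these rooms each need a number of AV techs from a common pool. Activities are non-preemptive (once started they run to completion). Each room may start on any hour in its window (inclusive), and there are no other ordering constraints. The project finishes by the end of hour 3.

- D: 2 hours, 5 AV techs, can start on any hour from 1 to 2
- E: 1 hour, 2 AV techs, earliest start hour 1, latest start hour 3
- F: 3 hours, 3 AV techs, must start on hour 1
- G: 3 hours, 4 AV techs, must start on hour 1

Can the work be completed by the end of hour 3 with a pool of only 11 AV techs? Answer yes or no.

no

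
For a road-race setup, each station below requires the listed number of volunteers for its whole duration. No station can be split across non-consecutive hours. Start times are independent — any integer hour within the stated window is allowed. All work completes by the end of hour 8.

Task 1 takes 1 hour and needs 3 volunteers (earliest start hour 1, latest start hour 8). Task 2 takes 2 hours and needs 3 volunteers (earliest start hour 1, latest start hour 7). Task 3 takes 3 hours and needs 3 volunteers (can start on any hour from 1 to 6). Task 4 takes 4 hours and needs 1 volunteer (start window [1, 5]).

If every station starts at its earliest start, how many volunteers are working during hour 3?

4

At early start, hour 3 has: Task 3, Task 4.
Demand: 3 + 1 = 4.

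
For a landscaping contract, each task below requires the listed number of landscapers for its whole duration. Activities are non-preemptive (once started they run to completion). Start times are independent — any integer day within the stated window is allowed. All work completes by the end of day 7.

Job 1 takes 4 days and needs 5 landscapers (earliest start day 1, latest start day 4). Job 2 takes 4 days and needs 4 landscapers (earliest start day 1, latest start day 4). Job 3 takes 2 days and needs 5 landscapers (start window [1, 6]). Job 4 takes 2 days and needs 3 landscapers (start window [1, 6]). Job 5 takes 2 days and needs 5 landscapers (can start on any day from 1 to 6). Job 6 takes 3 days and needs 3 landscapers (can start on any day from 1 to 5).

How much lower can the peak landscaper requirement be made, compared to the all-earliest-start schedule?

13

Early-start peak: d1:25  d2:25  d3:12  d4:9  d5:0  d6:0  d7:0 ⇒ 25.
Leveled (Job 1@1, Job 2@1, Job 3@5, Job 4@1, Job 5@6, Job 6@3): d1:12  d2:12  d3:12  d4:12  d5:8  d6:10  d7:5 ⇒ 12.
Reduction 25 − 12 = 13.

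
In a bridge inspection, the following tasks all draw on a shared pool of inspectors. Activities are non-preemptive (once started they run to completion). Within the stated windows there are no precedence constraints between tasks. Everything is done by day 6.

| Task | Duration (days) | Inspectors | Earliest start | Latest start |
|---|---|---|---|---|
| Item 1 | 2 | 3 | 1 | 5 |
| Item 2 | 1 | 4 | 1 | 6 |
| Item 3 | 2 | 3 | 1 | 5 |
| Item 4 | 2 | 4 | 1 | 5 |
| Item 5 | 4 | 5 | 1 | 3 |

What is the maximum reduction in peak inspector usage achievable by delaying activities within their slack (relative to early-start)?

Early-start peak: d1:19  d2:15  d3:5  d4:5  d5:0  d6:0 ⇒ 19.
Leveled (Item 1@1, Item 2@5, Item 3@3, Item 4@5, Item 5@1): d1:8  d2:8  d3:8  d4:8  d5:8  d6:4 ⇒ 8.
Reduction 19 − 8 = 11.

11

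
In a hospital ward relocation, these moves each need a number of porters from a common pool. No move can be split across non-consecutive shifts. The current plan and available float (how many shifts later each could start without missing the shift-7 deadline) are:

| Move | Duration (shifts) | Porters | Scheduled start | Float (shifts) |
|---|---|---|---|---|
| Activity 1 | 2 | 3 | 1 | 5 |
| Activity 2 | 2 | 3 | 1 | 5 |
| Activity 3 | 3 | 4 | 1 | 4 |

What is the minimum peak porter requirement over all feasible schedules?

Early-start (Activity 1@1, Activity 2@1, Activity 3@1) gives peak 10: s1:10  s2:10  s3:4  s4:0  s5:0  s6:0  s7:0.
Shift Activity 2→3, Activity 3→5.
Schedule Activity 1@1, Activity 2@3, Activity 3@5: s1:3  s2:3  s3:3  s4:3  s5:4  s6:4  s7:4 — peak 4.
Total porter-shifts = 24 over 7 shifts ⇒ peak ≥ ⌈24/7⌉ = 4, so 4 is optimal.

4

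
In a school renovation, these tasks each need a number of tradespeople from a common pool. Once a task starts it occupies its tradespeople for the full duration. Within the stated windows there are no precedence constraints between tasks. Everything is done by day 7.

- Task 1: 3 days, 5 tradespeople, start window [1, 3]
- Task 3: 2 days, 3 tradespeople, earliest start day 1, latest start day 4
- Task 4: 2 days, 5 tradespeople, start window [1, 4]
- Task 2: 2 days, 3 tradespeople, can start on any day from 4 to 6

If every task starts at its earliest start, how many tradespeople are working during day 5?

At early start, day 5 has: Task 2.
Demand: 3 = 3.

3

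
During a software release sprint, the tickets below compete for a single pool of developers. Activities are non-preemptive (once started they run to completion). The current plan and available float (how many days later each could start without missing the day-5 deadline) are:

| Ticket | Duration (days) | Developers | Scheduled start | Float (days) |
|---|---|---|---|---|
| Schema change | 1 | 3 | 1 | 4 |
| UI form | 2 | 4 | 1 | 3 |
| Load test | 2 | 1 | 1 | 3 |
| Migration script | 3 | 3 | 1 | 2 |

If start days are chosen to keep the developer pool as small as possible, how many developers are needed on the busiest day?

Early-start (Schema change@1, UI form@1, Load test@1, Migration script@1) gives peak 11: d1:11  d2:8  d3:3  d4:0  d5:0.
Shift UI form→4, Load test→2.
Schedule Schema change@1, UI form@4, Load test@2, Migration script@1: d1:6  d2:4  d3:4  d4:4  d5:4 — peak 6.

6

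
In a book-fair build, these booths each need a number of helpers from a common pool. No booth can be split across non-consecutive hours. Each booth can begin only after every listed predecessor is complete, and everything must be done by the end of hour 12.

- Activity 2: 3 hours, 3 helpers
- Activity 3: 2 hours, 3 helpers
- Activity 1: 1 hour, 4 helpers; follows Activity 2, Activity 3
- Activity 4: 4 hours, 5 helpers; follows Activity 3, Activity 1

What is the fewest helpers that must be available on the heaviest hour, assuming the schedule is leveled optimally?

Early-start (Activity 2@1, Activity 3@1, Activity 1@4, Activity 4@5) gives peak 6: h1:6  h2:6  h3:3  h4:4  h5:5  h6:5  h7:5  h8:5  h9:0  h10:0  h11:0  h12:0.
Shift Activity 3→4, Activity 1→6, Activity 4→7.
Schedule Activity 2@1, Activity 3@4, Activity 1@6, Activity 4@7: h1:3  h2:3  h3:3  h4:3  h5:3  h6:4  h7:5  h8:5  h9:5  h10:5  h11:0  h12:0 — peak 5.

5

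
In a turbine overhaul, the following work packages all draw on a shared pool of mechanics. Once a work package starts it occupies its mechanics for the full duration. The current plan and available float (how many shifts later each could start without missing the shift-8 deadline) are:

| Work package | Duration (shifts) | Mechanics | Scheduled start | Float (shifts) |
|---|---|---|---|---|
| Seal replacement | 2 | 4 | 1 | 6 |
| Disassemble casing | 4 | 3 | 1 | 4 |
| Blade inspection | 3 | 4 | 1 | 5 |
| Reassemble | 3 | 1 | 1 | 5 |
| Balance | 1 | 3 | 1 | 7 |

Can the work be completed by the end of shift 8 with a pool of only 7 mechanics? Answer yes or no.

Schedule Seal replacement@1, Disassemble casing@1, Blade inspection@3, Reassemble@5, Balance@6: s1:7  s2:7  s3:7  s4:7  s5:5  s6:4  s7:1  s8:0 — peak 7 ≤ 7.

yes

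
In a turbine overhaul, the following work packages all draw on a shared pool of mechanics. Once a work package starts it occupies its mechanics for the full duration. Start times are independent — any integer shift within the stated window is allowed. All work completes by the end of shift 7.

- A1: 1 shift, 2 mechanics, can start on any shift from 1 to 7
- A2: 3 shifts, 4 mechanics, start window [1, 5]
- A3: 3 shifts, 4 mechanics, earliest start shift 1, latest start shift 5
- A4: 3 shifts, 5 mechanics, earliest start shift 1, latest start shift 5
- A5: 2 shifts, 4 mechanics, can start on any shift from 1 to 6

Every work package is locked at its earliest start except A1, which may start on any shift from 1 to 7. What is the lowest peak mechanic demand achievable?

17

A1@1: s1:19  s2:17  s3:13  s4:0  s5:0  s6:0  s7:0 → peak 19
A1@2: s1:17  s2:19  s3:13  s4:0  s5:0  s6:0  s7:0 → peak 19
A1@3: s1:17  s2:17  s3:15  s4:0  s5:0  s6:0  s7:0 → peak 17
A1@4: s1:17  s2:17  s3:13  s4:2  s5:0  s6:0  s7:0 → peak 17
A1@5: s1:17  s2:17  s3:13  s4:0  s5:2  s6:0  s7:0 → peak 17
A1@6: s1:17  s2:17  s3:13  s4:0  s5:0  s6:2  s7:0 → peak 17
A1@7: s1:17  s2:17  s3:13  s4:0  s5:0  s6:0  s7:2 → peak 17
Best is A1@3, peak 17.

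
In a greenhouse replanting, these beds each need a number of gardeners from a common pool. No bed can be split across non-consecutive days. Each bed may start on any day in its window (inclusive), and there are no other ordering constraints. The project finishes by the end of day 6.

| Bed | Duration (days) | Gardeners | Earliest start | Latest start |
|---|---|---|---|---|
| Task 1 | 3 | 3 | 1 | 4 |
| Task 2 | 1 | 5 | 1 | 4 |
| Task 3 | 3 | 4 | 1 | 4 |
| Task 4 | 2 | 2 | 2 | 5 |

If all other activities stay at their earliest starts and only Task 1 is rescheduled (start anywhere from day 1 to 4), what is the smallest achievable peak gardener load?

Task 1@1: d1:12  d2:9  d3:9  d4:0  d5:0  d6:0 → peak 12
Task 1@2: d1:9  d2:9  d3:9  d4:3  d5:0  d6:0 → peak 9
Task 1@3: d1:9  d2:6  d3:9  d4:3  d5:3  d6:0 → peak 9
Task 1@4: d1:9  d2:6  d3:6  d4:3  d5:3  d6:3 → peak 9
Best is Task 1@2, peak 9.

9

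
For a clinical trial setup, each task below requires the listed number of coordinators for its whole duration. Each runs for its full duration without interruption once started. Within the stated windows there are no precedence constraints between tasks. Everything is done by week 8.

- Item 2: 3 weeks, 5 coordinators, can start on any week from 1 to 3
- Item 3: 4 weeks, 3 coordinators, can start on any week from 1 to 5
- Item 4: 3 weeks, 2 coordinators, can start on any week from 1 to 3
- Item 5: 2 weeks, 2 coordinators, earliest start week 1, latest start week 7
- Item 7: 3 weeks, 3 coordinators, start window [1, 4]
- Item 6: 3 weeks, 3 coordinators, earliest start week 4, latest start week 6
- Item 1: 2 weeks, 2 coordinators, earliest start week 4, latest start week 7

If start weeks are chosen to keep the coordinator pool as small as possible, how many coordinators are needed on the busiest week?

9

Early-start (Item 2@1, Item 3@1, Item 4@1, Item 5@1, Item 7@1, Item 6@4, Item 1@4) gives peak 15: w1:15  w2:15  w3:13  w4:8  w5:5  w6:3  w7:0  w8:0.
Shift Item 3→4, Item 7→4, Item 1→7.
Schedule Item 2@1, Item 3@4, Item 4@1, Item 5@1, Item 7@4, Item 6@4, Item 1@7: w1:9  w2:9  w3:7  w4:9  w5:9  w6:9  w7:5  w8:2 — peak 9.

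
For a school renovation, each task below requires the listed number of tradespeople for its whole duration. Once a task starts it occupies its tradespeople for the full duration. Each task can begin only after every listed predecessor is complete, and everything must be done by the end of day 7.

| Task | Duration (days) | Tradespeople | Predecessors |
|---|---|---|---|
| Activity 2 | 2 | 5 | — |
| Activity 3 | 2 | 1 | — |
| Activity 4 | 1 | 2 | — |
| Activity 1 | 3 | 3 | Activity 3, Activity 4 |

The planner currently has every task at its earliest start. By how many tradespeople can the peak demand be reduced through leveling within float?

3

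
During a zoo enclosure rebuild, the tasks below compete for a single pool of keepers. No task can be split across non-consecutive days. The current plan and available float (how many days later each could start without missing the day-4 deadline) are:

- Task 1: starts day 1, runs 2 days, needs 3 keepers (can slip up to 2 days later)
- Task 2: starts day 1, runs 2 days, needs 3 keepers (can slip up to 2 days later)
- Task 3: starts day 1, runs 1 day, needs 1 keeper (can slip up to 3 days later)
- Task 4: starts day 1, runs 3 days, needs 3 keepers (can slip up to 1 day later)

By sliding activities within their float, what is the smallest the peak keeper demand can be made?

6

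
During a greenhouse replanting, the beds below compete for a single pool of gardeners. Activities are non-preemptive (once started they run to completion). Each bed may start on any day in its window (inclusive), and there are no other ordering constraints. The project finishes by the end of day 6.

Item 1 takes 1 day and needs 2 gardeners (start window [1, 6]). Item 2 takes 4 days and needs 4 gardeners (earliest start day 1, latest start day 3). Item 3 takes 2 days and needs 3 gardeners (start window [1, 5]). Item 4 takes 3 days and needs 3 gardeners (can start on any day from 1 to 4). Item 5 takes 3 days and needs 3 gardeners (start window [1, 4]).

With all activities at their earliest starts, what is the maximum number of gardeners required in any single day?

Early-start schedule: Item 1@1, Item 2@1, Item 3@1, Item 4@1, Item 5@1.
Load per day: day 1: 15, day 2: 13, day 3: 10, day 4: 4, day 5: 0, day 6: 0.
Peak is 15.

15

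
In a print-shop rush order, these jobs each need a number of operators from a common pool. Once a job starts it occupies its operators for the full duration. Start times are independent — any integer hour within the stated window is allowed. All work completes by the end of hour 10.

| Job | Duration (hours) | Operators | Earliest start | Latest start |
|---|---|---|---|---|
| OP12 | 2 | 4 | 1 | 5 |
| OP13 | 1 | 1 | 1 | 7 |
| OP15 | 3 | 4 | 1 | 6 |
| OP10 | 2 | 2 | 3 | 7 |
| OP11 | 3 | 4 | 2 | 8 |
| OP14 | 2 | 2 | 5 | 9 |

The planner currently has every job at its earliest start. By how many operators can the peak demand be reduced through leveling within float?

7

Early-start peak: h1:9  h2:12  h3:10  h4:6  h5:2  h6:2  h7:0  h8:0  h9:0  h10:0 ⇒ 12.
Leveled (OP12@1, OP13@1, OP15@3, OP10@6, OP11@8, OP14@6): h1:5  h2:4  h3:4  h4:4  h5:4  h6:4  h7:4  h8:4  h9:4  h10:4 ⇒ 5.
Reduction 12 − 5 = 7.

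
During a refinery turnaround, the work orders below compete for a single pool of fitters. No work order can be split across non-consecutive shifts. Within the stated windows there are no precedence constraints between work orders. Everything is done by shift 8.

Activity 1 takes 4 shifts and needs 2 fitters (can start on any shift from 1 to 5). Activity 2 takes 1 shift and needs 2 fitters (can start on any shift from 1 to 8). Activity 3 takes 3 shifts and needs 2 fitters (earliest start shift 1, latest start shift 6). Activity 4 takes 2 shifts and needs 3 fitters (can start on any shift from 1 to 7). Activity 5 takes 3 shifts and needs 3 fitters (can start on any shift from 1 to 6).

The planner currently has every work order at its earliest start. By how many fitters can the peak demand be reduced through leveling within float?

7

Early-start peak: s1:12  s2:10  s3:7  s4:2  s5:0  s6:0  s7:0  s8:0 ⇒ 12.
Leveled (Activity 1@1, Activity 2@1, Activity 3@4, Activity 4@2, Activity 5@5): s1:4  s2:5  s3:5  s4:4  s5:5  s6:5  s7:3  s8:0 ⇒ 5.
Reduction 12 − 5 = 7.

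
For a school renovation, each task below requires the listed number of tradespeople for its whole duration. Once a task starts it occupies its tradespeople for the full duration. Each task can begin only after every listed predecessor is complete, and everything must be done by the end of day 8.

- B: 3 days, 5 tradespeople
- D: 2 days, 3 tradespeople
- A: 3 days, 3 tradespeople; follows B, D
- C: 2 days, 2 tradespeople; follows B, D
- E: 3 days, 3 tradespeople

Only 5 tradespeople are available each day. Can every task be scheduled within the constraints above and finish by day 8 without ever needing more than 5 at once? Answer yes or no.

no

Total tradesperson-days = 43; over 8 days the average is 43/8 > 5, so some day must exceed 5.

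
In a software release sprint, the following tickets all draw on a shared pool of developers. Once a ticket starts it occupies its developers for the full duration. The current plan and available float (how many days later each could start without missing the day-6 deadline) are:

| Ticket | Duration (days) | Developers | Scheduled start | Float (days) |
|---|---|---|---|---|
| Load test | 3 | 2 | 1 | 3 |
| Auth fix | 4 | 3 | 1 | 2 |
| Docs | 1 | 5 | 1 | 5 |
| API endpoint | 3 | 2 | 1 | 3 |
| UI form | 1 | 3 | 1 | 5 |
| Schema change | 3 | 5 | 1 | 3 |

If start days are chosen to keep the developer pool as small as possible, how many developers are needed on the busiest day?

Early-start (Load test@1, Auth fix@1, Docs@1, API endpoint@1, UI form@1, Schema change@1) gives peak 20: d1:20  d2:12  d3:12  d4:3  d5:0  d6:0.
Shift Auth fix→2, UI form→6, Schema change→4.
Schedule Load test@1, Auth fix@2, Docs@1, API endpoint@1, UI form@6, Schema change@4: d1:9  d2:7  d3:7  d4:8  d5:8  d6:8 — peak 9.

9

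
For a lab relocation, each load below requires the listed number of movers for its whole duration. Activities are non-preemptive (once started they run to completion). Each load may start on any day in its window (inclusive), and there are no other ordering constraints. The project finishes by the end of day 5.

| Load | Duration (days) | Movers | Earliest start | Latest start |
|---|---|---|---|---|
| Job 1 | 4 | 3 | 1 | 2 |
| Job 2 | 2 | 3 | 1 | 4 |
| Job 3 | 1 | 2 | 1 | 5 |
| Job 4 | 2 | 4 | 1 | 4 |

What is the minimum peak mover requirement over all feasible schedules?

7

Early-start (Job 1@1, Job 2@1, Job 3@1, Job 4@1) gives peak 12: d1:12  d2:10  d3:3  d4:3  d5:0.
Shift Job 3→3, Job 4→4.
Schedule Job 1@1, Job 2@1, Job 3@3, Job 4@4: d1:6  d2:6  d3:5  d4:7  d5:4 — peak 7.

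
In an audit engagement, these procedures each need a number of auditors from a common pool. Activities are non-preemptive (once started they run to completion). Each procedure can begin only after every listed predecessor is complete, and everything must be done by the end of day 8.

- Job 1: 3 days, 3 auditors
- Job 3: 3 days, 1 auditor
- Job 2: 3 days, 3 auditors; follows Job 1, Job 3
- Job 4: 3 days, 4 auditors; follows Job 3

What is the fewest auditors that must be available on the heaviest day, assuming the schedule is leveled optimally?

7

Schedule Job 1@1, Job 3@1, Job 2@4, Job 4@4: d1:4  d2:4  d3:4  d4:7  d5:7  d6:7  d7:0  d8:0 — peak 7.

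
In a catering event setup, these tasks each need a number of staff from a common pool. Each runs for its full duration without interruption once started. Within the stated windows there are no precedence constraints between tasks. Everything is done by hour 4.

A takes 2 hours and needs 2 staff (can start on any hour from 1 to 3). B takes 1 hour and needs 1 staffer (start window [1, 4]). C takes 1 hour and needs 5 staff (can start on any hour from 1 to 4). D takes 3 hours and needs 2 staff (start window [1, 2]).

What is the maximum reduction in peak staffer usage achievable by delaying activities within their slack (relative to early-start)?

Early-start peak: h1:10  h2:4  h3:2  h4:0 ⇒ 10.
Leveled (A@1, B@1, C@4, D@1): h1:5  h2:4  h3:2  h4:5 ⇒ 5.
Reduction 10 − 5 = 5.

5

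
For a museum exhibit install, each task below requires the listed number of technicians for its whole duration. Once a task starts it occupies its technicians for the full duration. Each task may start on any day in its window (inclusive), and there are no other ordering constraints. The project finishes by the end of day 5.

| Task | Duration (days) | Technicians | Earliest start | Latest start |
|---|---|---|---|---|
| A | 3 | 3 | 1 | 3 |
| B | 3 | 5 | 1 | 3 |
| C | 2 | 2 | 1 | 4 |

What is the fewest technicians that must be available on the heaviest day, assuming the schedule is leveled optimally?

Early-start (A@1, B@1, C@1) gives peak 10: d1:10  d2:10  d3:8  d4:0  d5:0.
Shift C→4.
Schedule A@1, B@1, C@4: d1:8  d2:8  d3:8  d4:2  d5:2 — peak 8.

8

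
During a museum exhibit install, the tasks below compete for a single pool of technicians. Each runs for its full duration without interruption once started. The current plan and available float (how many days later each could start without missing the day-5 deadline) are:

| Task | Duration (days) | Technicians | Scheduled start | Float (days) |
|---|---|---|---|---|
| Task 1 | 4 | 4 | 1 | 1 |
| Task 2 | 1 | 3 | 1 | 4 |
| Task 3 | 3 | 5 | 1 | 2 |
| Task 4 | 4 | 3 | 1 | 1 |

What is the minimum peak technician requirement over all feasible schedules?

12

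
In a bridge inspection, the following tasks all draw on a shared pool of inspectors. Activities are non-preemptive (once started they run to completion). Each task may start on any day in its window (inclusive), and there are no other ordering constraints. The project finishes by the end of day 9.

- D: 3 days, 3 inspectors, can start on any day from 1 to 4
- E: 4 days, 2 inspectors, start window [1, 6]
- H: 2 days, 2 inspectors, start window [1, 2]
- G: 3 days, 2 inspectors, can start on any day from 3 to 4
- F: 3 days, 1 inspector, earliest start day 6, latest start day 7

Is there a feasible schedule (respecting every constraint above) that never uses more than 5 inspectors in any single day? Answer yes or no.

yes

Schedule D@1, E@3, H@1, G@4, F@6: d1:5  d2:5  d3:5  d4:4  d5:4  d6:5  d7:1  d8:1  d9:0 — peak 5 ≤ 5.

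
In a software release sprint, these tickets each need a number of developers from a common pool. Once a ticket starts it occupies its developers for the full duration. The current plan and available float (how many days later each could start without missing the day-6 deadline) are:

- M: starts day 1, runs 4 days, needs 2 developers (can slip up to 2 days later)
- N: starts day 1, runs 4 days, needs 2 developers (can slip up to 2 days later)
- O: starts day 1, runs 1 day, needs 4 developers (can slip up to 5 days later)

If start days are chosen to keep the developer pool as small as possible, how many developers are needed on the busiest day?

4

Early-start (M@1, N@1, O@1) gives peak 8: d1:8  d2:4  d3:4  d4:4  d5:0  d6:0.
Shift O→5.
Schedule M@1, N@1, O@5: d1:4  d2:4  d3:4  d4:4  d5:4  d6:0 — peak 4.
Total developer-days = 20 over 6 days ⇒ peak ≥ ⌈20/6⌉ = 4, so 4 is optimal.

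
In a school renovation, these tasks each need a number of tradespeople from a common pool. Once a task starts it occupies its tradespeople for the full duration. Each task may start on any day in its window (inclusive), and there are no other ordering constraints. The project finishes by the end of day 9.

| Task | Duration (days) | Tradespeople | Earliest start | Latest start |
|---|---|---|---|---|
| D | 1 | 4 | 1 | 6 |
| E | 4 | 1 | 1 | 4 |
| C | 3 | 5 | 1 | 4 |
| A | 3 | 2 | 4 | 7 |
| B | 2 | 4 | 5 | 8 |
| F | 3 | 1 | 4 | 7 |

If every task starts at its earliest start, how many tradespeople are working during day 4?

At early start, day 4 has: E, A, F.
Demand: 1 + 2 + 1 = 4.

4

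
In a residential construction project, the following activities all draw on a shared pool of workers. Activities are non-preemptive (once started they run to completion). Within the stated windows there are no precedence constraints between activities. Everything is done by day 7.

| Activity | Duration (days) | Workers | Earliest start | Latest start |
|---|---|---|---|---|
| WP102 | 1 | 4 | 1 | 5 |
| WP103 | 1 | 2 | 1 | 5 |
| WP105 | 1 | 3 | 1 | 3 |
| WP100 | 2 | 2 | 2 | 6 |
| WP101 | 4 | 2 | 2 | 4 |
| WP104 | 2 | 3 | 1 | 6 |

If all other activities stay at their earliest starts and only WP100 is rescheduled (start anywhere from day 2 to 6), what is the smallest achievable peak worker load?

12

WP100@2: d1:12  d2:7  d3:4  d4:2  d5:2  d6:0  d7:0 → peak 12
WP100@3: d1:12  d2:5  d3:4  d4:4  d5:2  d6:0  d7:0 → peak 12
WP100@4: d1:12  d2:5  d3:2  d4:4  d5:4  d6:0  d7:0 → peak 12
WP100@5: d1:12  d2:5  d3:2  d4:2  d5:4  d6:2  d7:0 → peak 12
WP100@6: d1:12  d2:5  d3:2  d4:2  d5:2  d6:2  d7:2 → peak 12
Best is WP100@2, peak 12.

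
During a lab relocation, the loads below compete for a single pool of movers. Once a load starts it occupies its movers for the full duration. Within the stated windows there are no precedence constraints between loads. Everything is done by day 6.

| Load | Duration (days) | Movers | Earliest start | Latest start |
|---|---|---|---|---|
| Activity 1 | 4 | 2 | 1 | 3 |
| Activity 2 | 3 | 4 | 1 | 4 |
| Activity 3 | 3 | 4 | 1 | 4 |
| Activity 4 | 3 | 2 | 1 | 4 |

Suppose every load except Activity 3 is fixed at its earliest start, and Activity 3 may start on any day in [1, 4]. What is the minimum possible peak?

8

Activity 3@1: d1:12  d2:12  d3:12  d4:2  d5:0  d6:0 → peak 12
Activity 3@2: d1:8  d2:12  d3:12  d4:6  d5:0  d6:0 → peak 12
Activity 3@3: d1:8  d2:8  d3:12  d4:6  d5:4  d6:0 → peak 12
Activity 3@4: d1:8  d2:8  d3:8  d4:6  d5:4  d6:4 → peak 8
Best is Activity 3@4, peak 8.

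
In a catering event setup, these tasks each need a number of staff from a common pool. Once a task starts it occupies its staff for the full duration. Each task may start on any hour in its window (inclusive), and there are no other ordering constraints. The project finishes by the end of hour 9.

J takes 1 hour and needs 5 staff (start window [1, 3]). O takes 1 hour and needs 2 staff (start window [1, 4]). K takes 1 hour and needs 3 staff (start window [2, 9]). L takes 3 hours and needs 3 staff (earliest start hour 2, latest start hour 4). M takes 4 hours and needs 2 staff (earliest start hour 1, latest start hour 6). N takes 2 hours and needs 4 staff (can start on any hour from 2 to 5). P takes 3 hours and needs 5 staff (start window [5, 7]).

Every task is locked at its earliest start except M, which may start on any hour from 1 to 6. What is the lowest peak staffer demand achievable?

10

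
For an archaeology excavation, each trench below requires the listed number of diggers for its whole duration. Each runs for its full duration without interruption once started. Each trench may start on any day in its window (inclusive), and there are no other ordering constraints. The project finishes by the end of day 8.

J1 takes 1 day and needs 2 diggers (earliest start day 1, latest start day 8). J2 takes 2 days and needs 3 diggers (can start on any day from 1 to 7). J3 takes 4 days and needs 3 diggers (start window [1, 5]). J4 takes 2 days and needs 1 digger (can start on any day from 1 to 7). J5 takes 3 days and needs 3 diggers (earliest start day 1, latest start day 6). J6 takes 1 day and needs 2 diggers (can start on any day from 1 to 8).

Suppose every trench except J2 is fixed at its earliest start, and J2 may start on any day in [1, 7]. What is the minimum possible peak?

11

J2@1: d1:14  d2:10  d3:6  d4:3  d5:0  d6:0  d7:0  d8:0 → peak 14
J2@2: d1:11  d2:10  d3:9  d4:3  d5:0  d6:0  d7:0  d8:0 → peak 11
J2@3: d1:11  d2:7  d3:9  d4:6  d5:0  d6:0  d7:0  d8:0 → peak 11
J2@4: d1:11  d2:7  d3:6  d4:6  d5:3  d6:0  d7:0  d8:0 → peak 11
J2@5: d1:11  d2:7  d3:6  d4:3  d5:3  d6:3  d7:0  d8:0 → peak 11
J2@6: d1:11  d2:7  d3:6  d4:3  d5:0  d6:3  d7:3  d8:0 → peak 11
J2@7: d1:11  d2:7  d3:6  d4:3  d5:0  d6:0  d7:3  d8:3 → peak 11
Best is J2@2, peak 11.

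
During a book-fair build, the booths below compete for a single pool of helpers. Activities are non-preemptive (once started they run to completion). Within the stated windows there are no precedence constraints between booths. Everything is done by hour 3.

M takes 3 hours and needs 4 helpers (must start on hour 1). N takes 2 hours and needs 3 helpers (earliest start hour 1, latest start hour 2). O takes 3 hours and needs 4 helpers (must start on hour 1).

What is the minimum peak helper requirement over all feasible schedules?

Schedule M@1, N@1, O@1: h1:11  h2:11  h3:8 — peak 11.
No arrangement of the 2 feasible schedules does better.

11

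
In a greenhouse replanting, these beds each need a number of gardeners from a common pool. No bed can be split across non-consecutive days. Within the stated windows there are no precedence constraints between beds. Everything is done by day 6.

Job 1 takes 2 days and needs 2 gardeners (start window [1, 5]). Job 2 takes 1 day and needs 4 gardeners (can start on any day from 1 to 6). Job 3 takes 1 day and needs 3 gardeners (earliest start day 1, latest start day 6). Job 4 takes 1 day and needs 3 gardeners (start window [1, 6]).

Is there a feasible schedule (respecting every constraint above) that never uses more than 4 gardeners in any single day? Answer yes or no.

yes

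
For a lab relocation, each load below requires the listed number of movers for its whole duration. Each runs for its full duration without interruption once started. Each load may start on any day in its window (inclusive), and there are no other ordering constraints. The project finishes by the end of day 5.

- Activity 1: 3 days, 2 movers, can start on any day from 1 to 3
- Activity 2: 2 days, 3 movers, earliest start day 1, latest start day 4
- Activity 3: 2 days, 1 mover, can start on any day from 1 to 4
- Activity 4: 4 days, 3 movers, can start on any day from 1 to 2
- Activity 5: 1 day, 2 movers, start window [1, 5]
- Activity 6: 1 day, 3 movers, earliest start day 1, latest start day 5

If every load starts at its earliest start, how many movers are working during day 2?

9

At early start, day 2 has: Activity 1, Activity 2, Activity 3, Activity 4.
Demand: 2 + 3 + 1 + 3 = 9.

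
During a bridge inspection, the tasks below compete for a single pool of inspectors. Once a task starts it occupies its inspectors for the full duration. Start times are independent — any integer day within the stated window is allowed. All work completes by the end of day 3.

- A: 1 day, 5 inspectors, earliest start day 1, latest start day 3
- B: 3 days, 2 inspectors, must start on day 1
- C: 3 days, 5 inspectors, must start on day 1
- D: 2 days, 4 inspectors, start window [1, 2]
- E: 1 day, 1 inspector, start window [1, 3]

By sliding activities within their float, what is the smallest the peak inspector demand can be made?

Early-start (A@1, B@1, C@1, D@1, E@1) gives peak 17: d1:17  d2:11  d3:7.
Shift D→2, E→2.
Schedule A@1, B@1, C@1, D@2, E@2: d1:12  d2:12  d3:11 — peak 12.
Total inspector-days = 35 over 3 days ⇒ peak ≥ ⌈35/3⌉ = 12, so 12 is optimal.

12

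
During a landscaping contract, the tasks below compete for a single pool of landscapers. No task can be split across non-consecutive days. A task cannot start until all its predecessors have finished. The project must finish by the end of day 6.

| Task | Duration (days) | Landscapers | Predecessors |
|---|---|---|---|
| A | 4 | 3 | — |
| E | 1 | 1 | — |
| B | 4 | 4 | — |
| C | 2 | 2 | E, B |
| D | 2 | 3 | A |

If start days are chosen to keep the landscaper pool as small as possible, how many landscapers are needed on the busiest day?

Schedule A@1, E@1, B@1, C@5, D@5: d1:8  d2:7  d3:7  d4:7  d5:5  d6:5 — peak 8.
No arrangement of the 4 feasible schedules does better.

8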